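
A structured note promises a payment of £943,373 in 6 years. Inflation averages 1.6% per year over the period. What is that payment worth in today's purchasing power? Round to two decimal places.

£857,671.93

Price-level factor over 6 years: (1 + 1.6%)^6 ≈ 1.0999229093.
Purchasing power today: £943,373 divided by that factor.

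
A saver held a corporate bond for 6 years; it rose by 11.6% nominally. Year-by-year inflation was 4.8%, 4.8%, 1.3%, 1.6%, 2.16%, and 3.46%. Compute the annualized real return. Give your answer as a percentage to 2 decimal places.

Cumulative inflation factor: 1.048 × 1.048 × 1.013 × 1.016 × 1.0216 × 1.0346 ≈ 1.19476.
Nominal growth factor: 1.11600. Real growth factor = 1.11600 / 1.19476 ≈ 0.93408.
Annualized: 0.93408^(1/6) − 1 ≈ -0.01130.

-1.13%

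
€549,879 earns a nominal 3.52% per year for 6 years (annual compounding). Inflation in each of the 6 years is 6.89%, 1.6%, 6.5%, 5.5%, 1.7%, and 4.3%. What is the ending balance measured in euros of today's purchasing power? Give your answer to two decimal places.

Nominal value at maturity: €549,879 × (1 + 3.52%)^6 ≈ €676,725.77.
Price-level factor over 6 years: 1.0689 × 1.016 × 1.065 × 1.055 × 1.017 × 1.043 ≈ 1.2943094253.
Dividing the nominal maturity value by the price-level factor gives the value in today's money.

€522,846.98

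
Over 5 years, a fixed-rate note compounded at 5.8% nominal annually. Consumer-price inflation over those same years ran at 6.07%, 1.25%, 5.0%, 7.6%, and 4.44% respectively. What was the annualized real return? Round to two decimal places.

Cumulative inflation factor: 1.0607 × 1.0125 × 1.050 × 1.076 × 1.0444 ≈ 1.26723.
Nominal growth factor: 1.32565. Real growth factor = 1.32565 / 1.26723 ≈ 1.04610.
Annualized: 1.04610^(1/5) − 1 ≈ 0.00905.

0.91%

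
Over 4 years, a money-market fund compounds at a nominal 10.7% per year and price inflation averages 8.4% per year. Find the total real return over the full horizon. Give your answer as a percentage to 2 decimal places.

The annual real rate is (1+10.7%)/(1+8.4%) − 1 = 2.1218%.
Compounded over 4 years: (1 + 0.021218)^4 − 1 ≈ 0.08761.

8.76%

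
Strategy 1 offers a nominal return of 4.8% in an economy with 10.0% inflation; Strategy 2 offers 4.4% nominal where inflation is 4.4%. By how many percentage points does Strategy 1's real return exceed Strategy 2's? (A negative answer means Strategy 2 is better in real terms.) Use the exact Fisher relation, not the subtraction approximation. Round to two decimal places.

-4.73

Strategy 1 real return: 1.048/1.100 − 1 = -4.727%.
Strategy 2 real return: 1.044/1.044 − 1 = 0.000%.
Difference: -4.727 − 0.000 = -4.727 pp.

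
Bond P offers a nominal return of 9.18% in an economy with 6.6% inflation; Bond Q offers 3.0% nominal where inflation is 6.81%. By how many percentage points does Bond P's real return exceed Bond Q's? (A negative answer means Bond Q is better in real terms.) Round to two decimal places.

5.99

Bond P real return: 1.0918/1.066 − 1 = 2.420%.
Bond Q real return: 1.030/1.0681 − 1 = -3.567%.
Difference: 2.420 − (-3.567) = 5.987 pp.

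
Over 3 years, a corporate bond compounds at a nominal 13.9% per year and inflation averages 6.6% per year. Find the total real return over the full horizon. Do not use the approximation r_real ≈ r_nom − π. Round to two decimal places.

21.98%

The annual real rate is (1+13.9%)/(1+6.6%) − 1 = 6.8480%.
Compounded over 3 years: (1 + 0.068480)^3 − 1 ≈ 0.21983.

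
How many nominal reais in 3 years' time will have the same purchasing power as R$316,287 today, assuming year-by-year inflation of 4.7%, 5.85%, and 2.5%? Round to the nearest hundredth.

Cumulative price-level factor: 1.047 × 1.0585 × 1.025 = 1.1359557375.
The nominal amount required is R$316,287 scaled up by that factor.

R$359,288.03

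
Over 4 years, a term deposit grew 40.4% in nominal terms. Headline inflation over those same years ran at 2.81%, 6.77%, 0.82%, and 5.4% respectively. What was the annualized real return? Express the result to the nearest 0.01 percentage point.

4.74%

Cumulative inflation factor: 1.0281 × 1.0677 × 1.0082 × 1.054 ≈ 1.16647.
Nominal growth factor: 1.40400. Real growth factor = 1.40400 / 1.16647 ≈ 1.20364.
Annualized: 1.20364^(1/4) − 1 ≈ 0.04743.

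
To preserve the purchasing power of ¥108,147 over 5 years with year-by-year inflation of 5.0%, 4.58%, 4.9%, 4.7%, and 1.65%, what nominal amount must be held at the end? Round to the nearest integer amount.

Cumulative price-level factor: 1.050 × 1.0458 × 1.049 × 1.047 × 1.0165 ≈ 1.2259351277.
Multiplying ¥108,147 by the price-level factor gives the future nominal sum.

¥132,581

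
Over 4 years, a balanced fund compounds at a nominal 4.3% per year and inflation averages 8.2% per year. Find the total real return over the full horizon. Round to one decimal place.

-13.7%

The annual real rate is (1+4.3%)/(1+8.2%) − 1 = -3.6044%.
Compounded over 4 years: (1 + -0.036044)^4 − 1 ≈ -0.13657.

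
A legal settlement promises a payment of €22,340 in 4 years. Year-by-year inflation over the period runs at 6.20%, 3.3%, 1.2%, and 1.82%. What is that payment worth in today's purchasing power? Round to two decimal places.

Price-level factor over 4 years: 1.0620 × 1.033 × 1.012 × 1.0182 ≈ 1.1304163840.
Purchasing power today: €22,340 divided by that factor.

€19,762.63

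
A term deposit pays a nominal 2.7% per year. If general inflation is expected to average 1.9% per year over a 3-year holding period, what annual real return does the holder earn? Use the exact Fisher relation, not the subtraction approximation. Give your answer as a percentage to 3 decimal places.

With constant rates the annual real return is the same each year: (1+2.7%)/(1+1.9%) − 1 = 0.00785.

0.785%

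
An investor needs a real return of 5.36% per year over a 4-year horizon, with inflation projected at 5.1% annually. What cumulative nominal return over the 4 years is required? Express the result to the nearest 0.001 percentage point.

Required annual nominal rate: (1+5.36%)(1+5.1%) − 1 = 10.73336%.
Cumulative over 4 years: (1 + 0.1073336)^4 − 1 ≈ 0.50354.

50.354%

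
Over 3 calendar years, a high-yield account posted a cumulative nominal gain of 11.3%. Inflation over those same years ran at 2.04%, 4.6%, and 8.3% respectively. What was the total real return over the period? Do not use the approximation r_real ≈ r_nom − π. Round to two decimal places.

Cumulative inflation factor: 1.0204 × 1.046 × 1.083 ≈ 1.15593.
Nominal growth factor: 1.11300. Real growth factor = 1.11300 / 1.15593 ≈ 0.96286.
Total real return ≈ -3.7137%.

-3.71%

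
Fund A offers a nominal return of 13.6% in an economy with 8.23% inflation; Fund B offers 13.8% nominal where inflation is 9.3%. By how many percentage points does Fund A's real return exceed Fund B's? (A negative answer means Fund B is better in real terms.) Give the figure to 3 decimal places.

0.845

Fund A real return: 1.136/1.0823 − 1 = 4.9617%.
Fund B real return: 1.138/1.093 − 1 = 4.1171%.
Difference: 4.9617 − 4.1171 = 0.8446 pp.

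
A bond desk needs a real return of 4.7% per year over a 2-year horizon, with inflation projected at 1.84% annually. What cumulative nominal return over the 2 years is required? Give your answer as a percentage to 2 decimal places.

13.69%

Required annual nominal rate: (1+4.7%)(1+1.84%) − 1 = 6.62648%.
Cumulative over 2 years: (1 + 0.0662648)^2 − 1 ≈ 0.13692.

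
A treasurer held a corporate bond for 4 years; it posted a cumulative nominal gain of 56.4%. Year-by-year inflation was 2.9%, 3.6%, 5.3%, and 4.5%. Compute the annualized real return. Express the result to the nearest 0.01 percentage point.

Cumulative inflation factor: 1.029 × 1.036 × 1.053 × 1.045 ≈ 1.17306.
Nominal growth factor: 1.56400. Real growth factor = 1.56400 / 1.17306 ≈ 1.33327.
Annualized: 1.33327^(1/4) − 1 ≈ 0.07456.

7.46%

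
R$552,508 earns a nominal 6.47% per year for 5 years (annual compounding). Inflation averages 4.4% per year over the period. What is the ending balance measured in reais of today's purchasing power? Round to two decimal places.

R$609,498.09

Nominal value at maturity: R$552,508 × (1 + 6.47%)^5 ≈ R$755,918.27.
Price-level factor over 5 years: (1 + 4.4%)^5 ≈ 1.2402307454.
The maturity value deflated by that factor is the answer in today's purchasing power.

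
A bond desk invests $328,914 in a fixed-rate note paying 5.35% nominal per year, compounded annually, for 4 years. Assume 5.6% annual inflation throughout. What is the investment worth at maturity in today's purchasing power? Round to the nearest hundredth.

$325,810.33

Nominal value at maturity: $328,914 × (1 + 5.35%)^4 ≈ $405,154.36.
Price-level factor over 4 years: (1 + 5.6%)^4 ≈ 1.2435282985.
The maturity value deflated by that factor is the answer in today's purchasing power.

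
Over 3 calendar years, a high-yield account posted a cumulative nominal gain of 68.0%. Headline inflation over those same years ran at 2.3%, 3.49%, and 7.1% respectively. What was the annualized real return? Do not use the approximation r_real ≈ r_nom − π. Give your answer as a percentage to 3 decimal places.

Cumulative inflation factor: 1.023 × 1.0349 × 1.071 ≈ 1.13387.
Nominal growth factor: 1.68000. Real growth factor = 1.68000 / 1.13387 ≈ 1.48165.
Annualized: 1.48165^(1/3) − 1 ≈ 0.14003.

14.003%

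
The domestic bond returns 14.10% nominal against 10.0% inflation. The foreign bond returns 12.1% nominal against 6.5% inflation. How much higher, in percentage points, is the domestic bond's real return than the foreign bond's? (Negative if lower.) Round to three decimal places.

The domestic bond real return: 1.1410/1.100 − 1 = 3.7273%.
The foreign bond real return: 1.121/1.065 − 1 = 5.2582%.
Difference: 3.7273 − 5.2582 = -1.5309 pp.

-1.531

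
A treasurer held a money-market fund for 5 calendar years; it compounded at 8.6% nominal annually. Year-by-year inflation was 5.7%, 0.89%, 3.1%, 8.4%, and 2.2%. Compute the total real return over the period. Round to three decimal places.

Cumulative inflation factor: 1.057 × 1.0089 × 1.031 × 1.084 × 1.022 ≈ 1.21804.
Nominal growth factor: 1.51060. Real growth factor = 1.51060 / 1.21804 ≈ 1.24019.
Total real return ≈ 24.0187%.

24.019%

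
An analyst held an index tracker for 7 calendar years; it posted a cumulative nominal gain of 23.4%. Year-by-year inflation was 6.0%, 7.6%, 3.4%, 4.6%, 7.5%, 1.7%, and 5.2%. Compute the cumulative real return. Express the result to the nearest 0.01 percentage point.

Cumulative inflation factor: 1.060 × 1.076 × 1.034 × 1.046 × 1.075 × 1.017 × 1.052 ≈ 1.41878.
Nominal growth factor: 1.23400. Real growth factor = 1.23400 / 1.41878 ≈ 0.86976.
Total real return ≈ -13.0240%.

-13.02%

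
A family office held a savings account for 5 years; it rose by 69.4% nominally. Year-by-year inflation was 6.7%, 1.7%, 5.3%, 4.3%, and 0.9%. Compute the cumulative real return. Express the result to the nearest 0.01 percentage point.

40.87%

Cumulative inflation factor: 1.067 × 1.017 × 1.053 × 1.043 × 1.009 ≈ 1.20251.
Nominal growth factor: 1.69400. Real growth factor = 1.69400 / 1.20251 ≈ 1.40872.
Total real return ≈ 40.8718%.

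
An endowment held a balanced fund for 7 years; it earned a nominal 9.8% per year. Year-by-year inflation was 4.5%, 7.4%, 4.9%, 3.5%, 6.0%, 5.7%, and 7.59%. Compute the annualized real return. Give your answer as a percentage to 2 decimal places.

Cumulative inflation factor: 1.045 × 1.074 × 1.049 × 1.035 × 1.060 × 1.057 × 1.0759 ≈ 1.46889.
Nominal growth factor: 1.92405. Real growth factor = 1.92405 / 1.46889 ≈ 1.30987.
Annualized: 1.30987^(1/7) − 1 ≈ 0.03931.

3.93%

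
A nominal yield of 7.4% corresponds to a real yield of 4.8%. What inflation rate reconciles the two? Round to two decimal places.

2.48%

From (1+r_nom) = (1+r_real)(1+π), we get 1+π = (1 + 7.4%)/(1 + 4.8%) = 1.074/1.048 ≈ 1.02481.
So π ≈ 2.4809%.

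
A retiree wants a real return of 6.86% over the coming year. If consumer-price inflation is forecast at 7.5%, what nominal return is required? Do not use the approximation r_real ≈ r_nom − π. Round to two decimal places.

By the Fisher equation, 1 + r_nom = (1 + 6.86%)(1 + 7.5%) = 1.0686 × 1.075 = 1.148745.
So r_nom = 14.8745%.

14.87%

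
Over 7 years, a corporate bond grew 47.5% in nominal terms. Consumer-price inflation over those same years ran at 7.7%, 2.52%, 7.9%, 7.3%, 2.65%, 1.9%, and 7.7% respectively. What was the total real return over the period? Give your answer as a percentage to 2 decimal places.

2.42%

Cumulative inflation factor: 1.077 × 1.0252 × 1.079 × 1.073 × 1.0265 × 1.019 × 1.077 ≈ 1.44011.
Nominal growth factor: 1.47500. Real growth factor = 1.47500 / 1.44011 ≈ 1.02423.
Total real return ≈ 2.4231%.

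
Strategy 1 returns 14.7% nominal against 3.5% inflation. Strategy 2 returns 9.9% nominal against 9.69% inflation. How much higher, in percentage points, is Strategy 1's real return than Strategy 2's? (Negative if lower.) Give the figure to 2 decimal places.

Strategy 1 real return: 1.147/1.035 − 1 = 10.821%.
Strategy 2 real return: 1.099/1.0969 − 1 = 0.191%.
Difference: 10.821 − 0.191 = 10.630 pp.

10.63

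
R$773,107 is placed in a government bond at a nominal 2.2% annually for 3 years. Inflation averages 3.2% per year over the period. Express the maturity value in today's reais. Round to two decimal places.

Nominal value at maturity: R$773,107 × (1 + 2.2%)^3 ≈ R$825,262.85.
Price-level factor over 3 years: (1 + 3.2%)^3 = 1.099104768.
The maturity value deflated by that factor is the answer in today's purchasing power.

R$750,850.03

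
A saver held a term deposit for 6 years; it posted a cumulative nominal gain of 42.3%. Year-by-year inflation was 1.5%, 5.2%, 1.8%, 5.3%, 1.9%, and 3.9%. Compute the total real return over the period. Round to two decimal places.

Cumulative inflation factor: 1.015 × 1.052 × 1.018 × 1.053 × 1.019 × 1.039 ≈ 1.21185.
Nominal growth factor: 1.42300. Real growth factor = 1.42300 / 1.21185 ≈ 1.17424.
Total real return ≈ 17.4241%.

17.42%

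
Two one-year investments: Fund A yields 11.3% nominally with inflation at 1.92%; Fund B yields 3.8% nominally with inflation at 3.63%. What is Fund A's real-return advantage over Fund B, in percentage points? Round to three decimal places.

9.039

Fund A real return: 1.113/1.0192 − 1 = 9.2033%.
Fund B real return: 1.038/1.0363 − 1 = 0.1640%.
Difference: 9.2033 − 0.1640 = 9.0393 pp.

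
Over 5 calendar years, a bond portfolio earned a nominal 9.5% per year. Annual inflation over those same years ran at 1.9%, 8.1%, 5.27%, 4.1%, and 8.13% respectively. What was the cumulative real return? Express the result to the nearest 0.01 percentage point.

20.61%

Cumulative inflation factor: 1.019 × 1.081 × 1.0527 × 1.041 × 1.0813 ≈ 1.30527.
Nominal growth factor: 1.57424. Real growth factor = 1.57424 / 1.30527 ≈ 1.20606.
Total real return ≈ 20.6061%.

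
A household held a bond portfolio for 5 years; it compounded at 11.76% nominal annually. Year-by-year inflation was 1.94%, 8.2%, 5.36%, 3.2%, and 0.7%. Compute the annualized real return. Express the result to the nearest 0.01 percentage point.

Cumulative inflation factor: 1.0194 × 1.082 × 1.0536 × 1.032 × 1.007 ≈ 1.20769.
Nominal growth factor: 1.74354. Real growth factor = 1.74354 / 1.20769 ≈ 1.44369.
Annualized: 1.44369^(1/5) − 1 ≈ 0.07621.

7.62%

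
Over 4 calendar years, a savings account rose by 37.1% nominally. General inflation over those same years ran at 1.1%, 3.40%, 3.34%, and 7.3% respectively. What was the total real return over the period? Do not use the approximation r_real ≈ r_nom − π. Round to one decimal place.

Cumulative inflation factor: 1.011 × 1.0340 × 1.0334 × 1.073 ≈ 1.15915.
Nominal growth factor: 1.37100. Real growth factor = 1.37100 / 1.15915 ≈ 1.18276.
Total real return ≈ 18.2763%.

18.3%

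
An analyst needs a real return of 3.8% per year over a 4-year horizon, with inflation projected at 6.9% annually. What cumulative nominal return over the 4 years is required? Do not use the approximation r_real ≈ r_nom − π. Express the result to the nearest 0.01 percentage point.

Required annual nominal rate: (1+3.8%)(1+6.9%) − 1 = 10.9622%.
Cumulative over 4 years: (1 + 0.109622)^4 − 1 ≈ 0.51600.

51.60%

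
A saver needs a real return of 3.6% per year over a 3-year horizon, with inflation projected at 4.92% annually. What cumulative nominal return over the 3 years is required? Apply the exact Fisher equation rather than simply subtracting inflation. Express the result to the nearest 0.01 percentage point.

28.43%

Required annual nominal rate: (1+3.6%)(1+4.92%) − 1 = 8.69712%.
Cumulative over 3 years: (1 + 0.0869712)^3 − 1 ≈ 0.28426.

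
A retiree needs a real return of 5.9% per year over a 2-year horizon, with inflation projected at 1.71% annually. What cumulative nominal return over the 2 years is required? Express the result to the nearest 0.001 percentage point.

Required annual nominal rate: (1+5.9%)(1+1.71%) − 1 = 7.71089%.
Cumulative over 2 years: (1 + 0.0771089)^2 − 1 ≈ 0.16016.

16.016%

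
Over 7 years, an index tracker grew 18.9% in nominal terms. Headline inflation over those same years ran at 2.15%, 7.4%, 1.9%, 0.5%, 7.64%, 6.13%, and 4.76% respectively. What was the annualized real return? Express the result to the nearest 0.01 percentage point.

-1.74%

Cumulative inflation factor: 1.0215 × 1.074 × 1.019 × 1.005 × 1.0764 × 1.0613 × 1.0476 ≈ 1.34459.
Nominal growth factor: 1.18900. Real growth factor = 1.18900 / 1.34459 ≈ 0.88428.
Annualized: 0.88428^(1/7) − 1 ≈ -0.01741.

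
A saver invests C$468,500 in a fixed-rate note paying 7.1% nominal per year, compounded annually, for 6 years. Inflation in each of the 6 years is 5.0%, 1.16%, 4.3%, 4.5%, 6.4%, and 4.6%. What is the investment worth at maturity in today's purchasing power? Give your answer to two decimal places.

Nominal value at maturity: C$468,500 × (1 + 7.1%)^6 ≈ C$707,043.97.
Price-level factor over 6 years: 1.050 × 1.0116 × 1.043 × 1.045 × 1.064 × 1.046 ≈ 1.2884632356.
The maturity value deflated by that factor is the answer in today's purchasing power.

C$548,749.82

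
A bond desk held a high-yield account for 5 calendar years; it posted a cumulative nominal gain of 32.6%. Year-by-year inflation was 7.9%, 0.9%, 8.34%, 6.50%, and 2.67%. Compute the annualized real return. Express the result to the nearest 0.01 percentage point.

0.56%

Cumulative inflation factor: 1.079 × 1.009 × 1.0834 × 1.0650 × 1.0267 ≈ 1.28972.
Nominal growth factor: 1.32600. Real growth factor = 1.32600 / 1.28972 ≈ 1.02813.
Annualized: 1.02813^(1/5) − 1 ≈ 0.00556.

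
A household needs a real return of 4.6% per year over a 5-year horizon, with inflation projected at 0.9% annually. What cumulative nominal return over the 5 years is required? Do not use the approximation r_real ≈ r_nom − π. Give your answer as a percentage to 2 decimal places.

Required annual nominal rate: (1+4.6%)(1+0.9%) − 1 = 5.5414%.
Cumulative over 5 years: (1 + 0.055414)^5 − 1 ≈ 0.30953.

30.95%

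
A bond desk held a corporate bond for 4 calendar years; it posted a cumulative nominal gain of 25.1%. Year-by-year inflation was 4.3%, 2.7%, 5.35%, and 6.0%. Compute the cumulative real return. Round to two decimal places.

4.58%

Cumulative inflation factor: 1.043 × 1.027 × 1.0535 × 1.060 ≈ 1.19618.
Nominal growth factor: 1.25100. Real growth factor = 1.25100 / 1.19618 ≈ 1.04583.
Total real return ≈ 4.5833%.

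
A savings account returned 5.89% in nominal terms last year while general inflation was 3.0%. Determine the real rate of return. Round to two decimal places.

2.81%

Real return via the Fisher equation: (1 + 5.89%)/(1 + 3.0%) − 1 = 1.0589/1.030 − 1 ≈ 0.02806.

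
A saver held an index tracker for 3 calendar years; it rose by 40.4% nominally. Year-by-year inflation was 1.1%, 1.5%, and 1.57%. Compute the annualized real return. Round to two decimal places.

Cumulative inflation factor: 1.011 × 1.015 × 1.0157 ≈ 1.04228.
Nominal growth factor: 1.40400. Real growth factor = 1.40400 / 1.04228 ≈ 1.34705.
Annualized: 1.34705^(1/3) − 1 ≈ 0.10440.

10.44%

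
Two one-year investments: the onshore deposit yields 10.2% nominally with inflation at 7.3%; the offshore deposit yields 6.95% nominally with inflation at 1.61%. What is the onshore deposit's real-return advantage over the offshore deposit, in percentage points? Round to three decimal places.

The onshore deposit real return: 1.102/1.073 − 1 = 2.7027%.
The offshore deposit real return: 1.0695/1.0161 − 1 = 5.2554%.
Difference: 2.7027 − 5.2554 = -2.5527 pp.

-2.553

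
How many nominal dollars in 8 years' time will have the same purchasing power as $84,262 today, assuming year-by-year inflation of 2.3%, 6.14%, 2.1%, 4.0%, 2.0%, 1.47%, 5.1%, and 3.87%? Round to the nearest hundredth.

$109,768.12

Cumulative price-level factor: 1.023 × 1.0614 × 1.021 × 1.040 × 1.020 × 1.0147 × 1.051 × 1.0387 ≈ 1.3027001951.
Multiplying $84,262 by the price-level factor gives the future nominal sum.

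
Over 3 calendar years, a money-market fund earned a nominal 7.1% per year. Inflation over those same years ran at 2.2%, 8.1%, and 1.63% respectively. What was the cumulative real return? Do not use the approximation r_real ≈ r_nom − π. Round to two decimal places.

9.41%

Cumulative inflation factor: 1.022 × 1.081 × 1.0163 ≈ 1.12279.
Nominal growth factor: 1.22848. Real growth factor = 1.22848 / 1.12279 ≈ 1.09413.
Total real return ≈ 9.4132%.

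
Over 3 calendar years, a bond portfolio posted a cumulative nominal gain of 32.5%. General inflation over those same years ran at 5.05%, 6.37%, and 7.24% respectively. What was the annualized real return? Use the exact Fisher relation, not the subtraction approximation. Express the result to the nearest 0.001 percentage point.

Cumulative inflation factor: 1.0505 × 1.0637 × 1.0724 ≈ 1.19832.
Nominal growth factor: 1.32500. Real growth factor = 1.32500 / 1.19832 ≈ 1.10572.
Annualized: 1.10572^(1/3) − 1 ≈ 0.03407.

3.407%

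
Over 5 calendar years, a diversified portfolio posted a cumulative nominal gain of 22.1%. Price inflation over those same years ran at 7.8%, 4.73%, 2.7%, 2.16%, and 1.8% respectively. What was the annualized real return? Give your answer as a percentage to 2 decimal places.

0.25%

Cumulative inflation factor: 1.078 × 1.0473 × 1.027 × 1.0216 × 1.018 ≈ 1.20584.
Nominal growth factor: 1.22100. Real growth factor = 1.22100 / 1.20584 ≈ 1.01257.
Annualized: 1.01257^(1/5) − 1 ≈ 0.00250.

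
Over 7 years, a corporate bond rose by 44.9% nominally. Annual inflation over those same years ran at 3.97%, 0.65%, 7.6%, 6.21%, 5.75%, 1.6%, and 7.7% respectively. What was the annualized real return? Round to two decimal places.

0.66%

Cumulative inflation factor: 1.0397 × 1.0065 × 1.076 × 1.0621 × 1.0575 × 1.016 × 1.077 ≈ 1.38385.
Nominal growth factor: 1.44900. Real growth factor = 1.44900 / 1.38385 ≈ 1.04708.
Annualized: 1.04708^(1/7) − 1 ≈ 0.00659.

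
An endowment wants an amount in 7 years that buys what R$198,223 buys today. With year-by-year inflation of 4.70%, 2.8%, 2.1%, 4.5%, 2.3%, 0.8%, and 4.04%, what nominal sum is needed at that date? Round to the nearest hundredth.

R$244,215.03

Cumulative price-level factor: 1.0470 × 1.028 × 1.021 × 1.045 × 1.023 × 1.008 × 1.0404 ≈ 1.2320216460.
Multiplying R$198,223 by the price-level factor gives the future nominal sum.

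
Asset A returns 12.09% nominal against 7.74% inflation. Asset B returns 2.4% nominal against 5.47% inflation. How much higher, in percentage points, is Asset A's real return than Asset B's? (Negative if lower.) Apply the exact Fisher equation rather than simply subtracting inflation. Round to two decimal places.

Asset A real return: 1.1209/1.0774 − 1 = 4.037%.
Asset B real return: 1.024/1.0547 − 1 = -2.911%.
Difference: 4.037 − (-2.911) = 6.948 pp.

6.95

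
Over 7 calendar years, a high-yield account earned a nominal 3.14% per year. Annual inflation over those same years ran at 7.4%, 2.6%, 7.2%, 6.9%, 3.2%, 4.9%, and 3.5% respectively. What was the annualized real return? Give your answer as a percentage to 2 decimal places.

-1.85%

Cumulative inflation factor: 1.074 × 1.026 × 1.072 × 1.069 × 1.032 × 1.049 × 1.035 ≈ 1.41488.
Nominal growth factor: 1.24162. Real growth factor = 1.24162 / 1.41488 ≈ 0.87755.
Annualized: 0.87755^(1/7) − 1 ≈ -0.01849.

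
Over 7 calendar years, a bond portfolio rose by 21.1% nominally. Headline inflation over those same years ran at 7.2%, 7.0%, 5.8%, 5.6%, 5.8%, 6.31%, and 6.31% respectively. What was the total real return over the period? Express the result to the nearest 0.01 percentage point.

Cumulative inflation factor: 1.072 × 1.070 × 1.058 × 1.056 × 1.058 × 1.0631 × 1.0631 ≈ 1.53236.
Nominal growth factor: 1.21100. Real growth factor = 1.21100 / 1.53236 ≈ 0.79028.
Total real return ≈ -20.9718%.

-20.97%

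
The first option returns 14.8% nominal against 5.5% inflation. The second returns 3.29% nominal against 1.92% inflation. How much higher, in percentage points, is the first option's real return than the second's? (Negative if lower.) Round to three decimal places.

7.471

The first option real return: 1.148/1.055 − 1 = 8.8152%.
The second real return: 1.0329/1.0192 − 1 = 1.3442%.
Difference: 8.8152 − 1.3442 = 7.4710 pp.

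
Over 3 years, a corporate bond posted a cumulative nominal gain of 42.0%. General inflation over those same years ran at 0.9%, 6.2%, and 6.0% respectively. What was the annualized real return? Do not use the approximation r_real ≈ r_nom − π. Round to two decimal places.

Cumulative inflation factor: 1.009 × 1.062 × 1.060 ≈ 1.13585.
Nominal growth factor: 1.42000. Real growth factor = 1.42000 / 1.13585 ≈ 1.25016.
Annualized: 1.25016^(1/3) − 1 ≈ 0.07726.

7.73%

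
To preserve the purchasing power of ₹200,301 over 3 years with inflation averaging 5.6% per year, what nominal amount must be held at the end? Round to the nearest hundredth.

₹235,871.18

Cumulative price-level factor: (1+5.6%)^3 = 1.177583616.
The nominal amount required is ₹200,301 scaled up by that factor.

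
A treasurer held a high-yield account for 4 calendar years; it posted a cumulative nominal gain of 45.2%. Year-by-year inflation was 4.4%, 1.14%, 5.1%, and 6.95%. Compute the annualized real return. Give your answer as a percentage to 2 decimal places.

5.17%

Cumulative inflation factor: 1.044 × 1.0114 × 1.051 × 1.0695 ≈ 1.18688.
Nominal growth factor: 1.45200. Real growth factor = 1.45200 / 1.18688 ≈ 1.22338.
Annualized: 1.22338^(1/4) − 1 ≈ 0.05170.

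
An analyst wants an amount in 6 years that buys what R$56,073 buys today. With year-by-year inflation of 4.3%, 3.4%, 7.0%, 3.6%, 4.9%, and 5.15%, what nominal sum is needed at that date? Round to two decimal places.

Cumulative price-level factor: 1.043 × 1.034 × 1.070 × 1.036 × 1.049 × 1.0515 ≈ 1.3186609501.
Multiplying R$56,073 by the price-level factor gives the future nominal sum.

R$73,941.28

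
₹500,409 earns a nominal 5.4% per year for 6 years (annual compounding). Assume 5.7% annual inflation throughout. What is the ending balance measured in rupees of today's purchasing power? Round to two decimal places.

Nominal value at maturity: ₹500,409 × (1 + 5.4%)^6 ≈ ₹686,070.55.
Price-level factor over 6 years: (1 + 5.7%)^6 ≈ 1.3946008445.
The maturity value deflated by that factor is the answer in today's purchasing power.

₹491,947.61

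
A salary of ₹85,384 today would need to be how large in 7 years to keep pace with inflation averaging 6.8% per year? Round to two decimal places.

₹135,324.14

Cumulative price-level factor: (1+6.8%)^7 ≈ 1.5848886996.
Multiplying ₹85,384 by the price-level factor gives the future nominal sum.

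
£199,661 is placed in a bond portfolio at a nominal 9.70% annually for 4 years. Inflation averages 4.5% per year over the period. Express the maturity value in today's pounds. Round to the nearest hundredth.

£242,468.09

Nominal value at maturity: £199,661 × (1 + 9.70%)^4 ≈ £289,147.71.
Price-level factor over 4 years: (1 + 4.5%)^4 ≈ 1.1925186006.
The maturity value deflated by that factor is the answer in today's purchasing power.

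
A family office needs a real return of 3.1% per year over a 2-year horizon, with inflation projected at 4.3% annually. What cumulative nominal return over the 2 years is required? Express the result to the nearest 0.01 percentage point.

15.63%

Required annual nominal rate: (1+3.1%)(1+4.3%) − 1 = 7.5333%.
Cumulative over 2 years: (1 + 0.075333)^2 − 1 ≈ 0.15634.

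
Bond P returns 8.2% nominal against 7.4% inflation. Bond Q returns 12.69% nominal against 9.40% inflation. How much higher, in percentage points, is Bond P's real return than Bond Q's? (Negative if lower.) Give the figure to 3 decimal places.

Bond P real return: 1.082/1.074 − 1 = 0.7449%.
Bond Q real return: 1.1269/1.0940 − 1 = 3.0073%.
Difference: 0.7449 − 3.0073 = -2.2624 pp.

-2.262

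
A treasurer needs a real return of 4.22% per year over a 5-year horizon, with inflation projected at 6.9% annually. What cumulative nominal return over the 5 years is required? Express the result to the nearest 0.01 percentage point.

Required annual nominal rate: (1+4.22%)(1+6.9%) − 1 = 11.41118%.
Cumulative over 5 years: (1 + 0.1141118)^5 − 1 ≈ 0.71650.

71.65%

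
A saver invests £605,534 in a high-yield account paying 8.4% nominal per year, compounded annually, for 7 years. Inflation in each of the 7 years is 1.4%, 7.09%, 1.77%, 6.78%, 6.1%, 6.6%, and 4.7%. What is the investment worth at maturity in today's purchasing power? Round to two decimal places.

Nominal value at maturity: £605,534 × (1 + 8.4%)^7 ≈ £1,064,985.04.
Price-level factor over 7 years: 1.014 × 1.0709 × 1.0177 × 1.0678 × 1.061 × 1.066 × 1.047 ≈ 1.3973842207.
The maturity value deflated by that factor is the answer in today's purchasing power.

£762,127.57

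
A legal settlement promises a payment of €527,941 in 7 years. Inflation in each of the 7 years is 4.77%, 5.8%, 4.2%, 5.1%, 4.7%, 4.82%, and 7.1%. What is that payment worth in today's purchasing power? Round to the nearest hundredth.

€370,008.79

Price-level factor over 7 years: 1.0477 × 1.058 × 1.042 × 1.051 × 1.047 × 1.0482 × 1.071 ≈ 1.4268336875.
Purchasing power today: €527,941 divided by that factor.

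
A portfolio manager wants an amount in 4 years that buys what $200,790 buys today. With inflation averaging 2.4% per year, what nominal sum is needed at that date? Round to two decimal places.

Cumulative price-level factor: (1+2.4%)^4 ≈ 1.0995116278.
Multiplying $200,790 by the price-level factor gives the future nominal sum.

$220,770.94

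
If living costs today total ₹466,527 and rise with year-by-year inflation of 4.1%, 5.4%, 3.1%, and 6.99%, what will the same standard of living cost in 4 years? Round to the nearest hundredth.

Cumulative price-level factor: 1.041 × 1.054 × 1.031 × 1.0699 ≈ 1.2103004456.
The nominal amount required is ₹466,527 scaled up by that factor.

₹564,637.84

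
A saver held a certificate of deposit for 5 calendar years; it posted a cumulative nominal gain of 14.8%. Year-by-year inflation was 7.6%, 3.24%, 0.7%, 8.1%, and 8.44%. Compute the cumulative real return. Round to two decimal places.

-12.45%

Cumulative inflation factor: 1.076 × 1.0324 × 1.007 × 1.081 × 1.0844 ≈ 1.31131.
Nominal growth factor: 1.14800. Real growth factor = 1.14800 / 1.31131 ≈ 0.87546.
Total real return ≈ -12.4539%.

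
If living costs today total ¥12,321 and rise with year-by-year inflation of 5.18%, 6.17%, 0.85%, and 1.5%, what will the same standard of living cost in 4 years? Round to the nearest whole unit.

Cumulative price-level factor: 1.0518 × 1.0617 × 1.0085 × 1.015 ≈ 1.1430807962.
Multiplying ¥12,321 by the price-level factor gives the future nominal sum.

¥14,084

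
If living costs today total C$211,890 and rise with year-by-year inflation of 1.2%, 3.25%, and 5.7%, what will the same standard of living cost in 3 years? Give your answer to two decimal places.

C$234,021.64

Cumulative price-level factor: 1.012 × 1.0325 × 1.057 = 1.10444873.
Multiplying C$211,890 by the price-level factor gives the future nominal sum.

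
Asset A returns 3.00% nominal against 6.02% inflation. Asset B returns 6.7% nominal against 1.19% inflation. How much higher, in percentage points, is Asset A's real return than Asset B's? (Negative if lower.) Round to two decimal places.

-8.29

Asset A real return: 1.0300/1.0602 − 1 = -2.849%.
Asset B real return: 1.067/1.0119 − 1 = 5.445%.
Difference: -2.849 − 5.445 = -8.294 pp.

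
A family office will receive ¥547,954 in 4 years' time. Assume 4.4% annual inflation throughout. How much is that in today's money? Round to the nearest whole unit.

Price-level factor over 4 years: (1 + 4.4%)^4 ≈ 1.1879604841.
Purchasing power today: ¥547,954 divided by that factor.

¥461,256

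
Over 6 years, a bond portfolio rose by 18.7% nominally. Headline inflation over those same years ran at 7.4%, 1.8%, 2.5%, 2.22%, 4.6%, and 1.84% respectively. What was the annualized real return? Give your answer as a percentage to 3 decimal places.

Cumulative inflation factor: 1.074 × 1.018 × 1.025 × 1.0222 × 1.046 × 1.0184 ≈ 1.22029.
Nominal growth factor: 1.18700. Real growth factor = 1.18700 / 1.22029 ≈ 0.97272.
Annualized: 0.97272^(1/6) − 1 ≈ -0.00460.

-0.460%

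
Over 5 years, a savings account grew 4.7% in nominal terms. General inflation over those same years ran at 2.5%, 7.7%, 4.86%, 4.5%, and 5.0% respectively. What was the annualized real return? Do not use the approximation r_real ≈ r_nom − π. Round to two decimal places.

-3.79%

Cumulative inflation factor: 1.025 × 1.077 × 1.0486 × 1.045 × 1.050 ≈ 1.27015.
Nominal growth factor: 1.04700. Real growth factor = 1.04700 / 1.27015 ≈ 0.82431.
Annualized: 0.82431^(1/5) − 1 ≈ -0.03790.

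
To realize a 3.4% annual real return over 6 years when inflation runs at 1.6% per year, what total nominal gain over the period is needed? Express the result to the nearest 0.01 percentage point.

34.43%

Required annual nominal rate: (1+3.4%)(1+1.6%) − 1 = 5.0544%.
Cumulative over 6 years: (1 + 0.050544)^6 − 1 ≈ 0.34427.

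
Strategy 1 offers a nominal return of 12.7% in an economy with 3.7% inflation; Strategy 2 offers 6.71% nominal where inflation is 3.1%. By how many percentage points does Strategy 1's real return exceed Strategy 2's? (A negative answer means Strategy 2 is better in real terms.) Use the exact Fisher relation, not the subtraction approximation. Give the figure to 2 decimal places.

5.18

Strategy 1 real return: 1.127/1.037 − 1 = 8.679%.
Strategy 2 real return: 1.0671/1.031 − 1 = 3.501%.
Difference: 8.679 − 3.501 = 5.178 pp.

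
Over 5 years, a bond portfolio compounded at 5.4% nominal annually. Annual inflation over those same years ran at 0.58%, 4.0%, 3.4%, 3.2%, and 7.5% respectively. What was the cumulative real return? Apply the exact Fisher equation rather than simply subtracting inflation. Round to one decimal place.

Cumulative inflation factor: 1.0058 × 1.040 × 1.034 × 1.032 × 1.075 ≈ 1.19992.
Nominal growth factor: 1.30078. Real growth factor = 1.30078 / 1.19992 ≈ 1.08405.
Total real return ≈ 8.4050%.

8.4%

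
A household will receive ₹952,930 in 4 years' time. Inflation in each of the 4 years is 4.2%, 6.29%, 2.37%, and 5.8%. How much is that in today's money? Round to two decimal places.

Price-level factor over 4 years: 1.042 × 1.0629 × 1.0237 × 1.058 ≈ 1.1995503920.
Purchasing power today: ₹952,930 divided by that factor.

₹794,405.98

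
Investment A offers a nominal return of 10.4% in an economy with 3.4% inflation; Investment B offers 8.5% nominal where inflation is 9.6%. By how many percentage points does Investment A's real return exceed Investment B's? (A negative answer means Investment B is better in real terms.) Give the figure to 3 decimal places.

Investment A real return: 1.104/1.034 − 1 = 6.7698%.
Investment B real return: 1.085/1.096 − 1 = -1.0036%.
Difference: 6.7698 − (-1.0036) = 7.7734 pp.

7.773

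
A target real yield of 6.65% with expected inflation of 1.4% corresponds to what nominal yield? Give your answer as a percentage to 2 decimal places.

8.14%

By the Fisher equation, 1 + r_nom = (1 + 6.65%)(1 + 1.4%) = 1.0665 × 1.014 = 1.081431.
So r_nom = 8.1431%.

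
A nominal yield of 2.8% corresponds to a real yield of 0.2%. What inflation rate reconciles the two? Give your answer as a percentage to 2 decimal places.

2.59%

From (1+r_nom) = (1+r_real)(1+π), we get 1+π = (1 + 2.8%)/(1 + 0.2%) = 1.028/1.002 ≈ 1.02595.
So π ≈ 2.5948%.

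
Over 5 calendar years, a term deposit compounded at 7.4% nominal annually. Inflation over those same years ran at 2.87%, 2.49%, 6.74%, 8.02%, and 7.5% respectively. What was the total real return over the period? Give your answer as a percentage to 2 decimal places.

Cumulative inflation factor: 1.0287 × 1.0249 × 1.0674 × 1.0802 × 1.075 ≈ 1.30680.
Nominal growth factor: 1.42896. Real growth factor = 1.42896 / 1.30680 ≈ 1.09348.
Total real return ≈ 9.3481%.

9.35%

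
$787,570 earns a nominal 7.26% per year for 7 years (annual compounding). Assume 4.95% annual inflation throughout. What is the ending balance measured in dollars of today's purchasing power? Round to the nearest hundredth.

$917,226.54

Nominal value at maturity: $787,570 × (1 + 7.26%)^7 ≈ $1,286,333.89.
Price-level factor over 7 years: (1 + 4.95%)^7 ≈ 1.4024167831.
Dividing the nominal maturity value by the price-level factor gives the value in today's money.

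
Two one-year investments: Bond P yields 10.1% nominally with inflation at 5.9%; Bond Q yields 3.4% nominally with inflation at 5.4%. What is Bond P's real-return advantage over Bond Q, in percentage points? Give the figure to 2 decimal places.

Bond P real return: 1.101/1.059 − 1 = 3.966%.
Bond Q real return: 1.034/1.054 − 1 = -1.898%.
Difference: 3.966 − (-1.898) = 5.864 pp.

5.86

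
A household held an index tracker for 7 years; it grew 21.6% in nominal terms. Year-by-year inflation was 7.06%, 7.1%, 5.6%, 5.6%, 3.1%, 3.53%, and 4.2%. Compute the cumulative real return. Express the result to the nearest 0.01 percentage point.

-14.49%

Cumulative inflation factor: 1.0706 × 1.071 × 1.056 × 1.056 × 1.031 × 1.0353 × 1.042 ≈ 1.42212.
Nominal growth factor: 1.21600. Real growth factor = 1.21600 / 1.42212 ≈ 0.85506.
Total real return ≈ -14.4940%.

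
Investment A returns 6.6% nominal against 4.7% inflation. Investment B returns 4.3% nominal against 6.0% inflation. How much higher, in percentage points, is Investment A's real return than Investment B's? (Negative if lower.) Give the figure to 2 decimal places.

Investment A real return: 1.066/1.047 − 1 = 1.815%.
Investment B real return: 1.043/1.060 − 1 = -1.604%.
Difference: 1.815 − (-1.604) = 3.419 pp.

3.42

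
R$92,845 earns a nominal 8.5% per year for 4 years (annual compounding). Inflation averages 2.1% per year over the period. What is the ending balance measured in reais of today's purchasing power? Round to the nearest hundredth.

R$118,406.22

Nominal value at maturity: R$92,845 × (1 + 8.5%)^4 ≈ R$128,670.05.
Price-level factor over 4 years: (1 + 2.1%)^4 ≈ 1.0866832385.
Dividing the nominal maturity value by the price-level factor gives the value in today's money.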